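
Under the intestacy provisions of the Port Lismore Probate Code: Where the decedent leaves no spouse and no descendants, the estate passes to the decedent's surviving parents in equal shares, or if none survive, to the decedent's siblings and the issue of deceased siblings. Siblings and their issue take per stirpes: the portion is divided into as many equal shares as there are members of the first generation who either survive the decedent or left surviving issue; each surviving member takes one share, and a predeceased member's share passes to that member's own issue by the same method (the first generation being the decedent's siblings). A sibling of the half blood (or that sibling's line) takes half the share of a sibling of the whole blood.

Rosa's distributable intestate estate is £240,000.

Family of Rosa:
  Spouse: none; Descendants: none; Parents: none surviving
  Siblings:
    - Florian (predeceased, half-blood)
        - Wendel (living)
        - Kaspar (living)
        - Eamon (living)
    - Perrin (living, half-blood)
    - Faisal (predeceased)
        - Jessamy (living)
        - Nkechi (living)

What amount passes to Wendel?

The entire £240,000 passes to the siblings and their issue.
Counting each half-blood sibling's line as half a unit, there are 2 units in £240,000, so one unit is £120,000. Whole-blood lines (Faisal) take £120,000 each; half-blood lines (Florian and Perrin) take £60,000 each.
Florian's share (£60,000) is divided into 3 shares of £20,000: Wendel, Kaspar, and Eamon each take £20,000.
Faisal's share (£120,000) is divided into 2 shares of £60,000: Jessamy and Nkechi each take £60,000.

Wendel receives £20,000.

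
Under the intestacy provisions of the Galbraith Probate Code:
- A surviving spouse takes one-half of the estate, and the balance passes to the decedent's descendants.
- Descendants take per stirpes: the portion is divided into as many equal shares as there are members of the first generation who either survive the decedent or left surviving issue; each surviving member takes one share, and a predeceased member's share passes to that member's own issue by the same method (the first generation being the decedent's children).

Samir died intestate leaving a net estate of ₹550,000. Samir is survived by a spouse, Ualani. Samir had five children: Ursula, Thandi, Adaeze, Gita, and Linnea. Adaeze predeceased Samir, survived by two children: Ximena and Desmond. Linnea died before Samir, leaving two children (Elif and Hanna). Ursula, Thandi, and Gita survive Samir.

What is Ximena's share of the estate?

Ualani takes one-half of ₹550,000 = ₹275,000. The remaining ₹275,000 passes to the descendants.
The descendants' portion (₹275,000) is divided into 5 shares of ₹55,000: Ursula, Thandi, and Gita each take ₹55,000; Adaeze's ₹55,000 share passes to Adaeze's issue; Linnea's ₹55,000 share passes to Linnea's issue.
Adaeze's share (₹55,000) is divided into 2 shares of ₹27,500: Ximena and Desmond each take ₹27,500.
Linnea's share (₹55,000) is divided into 2 shares of ₹27,500: Elif and Hanna each take ₹27,500.

Ximena receives ₹27,500.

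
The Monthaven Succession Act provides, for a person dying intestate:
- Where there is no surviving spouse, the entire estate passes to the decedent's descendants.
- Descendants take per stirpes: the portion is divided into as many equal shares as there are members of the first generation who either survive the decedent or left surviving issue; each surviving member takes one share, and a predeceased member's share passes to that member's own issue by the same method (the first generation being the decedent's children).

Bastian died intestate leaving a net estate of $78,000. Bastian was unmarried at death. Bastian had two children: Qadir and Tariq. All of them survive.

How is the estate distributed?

The entire $78,000 passes to the descendants.
That amount ($78,000) is divided into 2 shares of $39,000: Qadir and Tariq each take $39,000.

Qadir: $39,000; Tariq: $39,000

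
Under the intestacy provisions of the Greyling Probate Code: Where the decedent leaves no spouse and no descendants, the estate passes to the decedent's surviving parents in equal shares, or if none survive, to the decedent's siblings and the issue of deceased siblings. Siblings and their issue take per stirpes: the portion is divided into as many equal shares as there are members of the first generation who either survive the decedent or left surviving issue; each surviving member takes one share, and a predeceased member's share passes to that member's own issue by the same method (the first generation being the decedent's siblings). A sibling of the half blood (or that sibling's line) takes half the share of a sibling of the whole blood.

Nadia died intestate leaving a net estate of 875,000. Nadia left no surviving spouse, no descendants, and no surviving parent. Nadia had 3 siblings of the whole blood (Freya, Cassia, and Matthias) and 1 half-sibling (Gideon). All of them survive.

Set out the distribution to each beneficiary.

The entire 875,000 passes to the siblings and their issue.
Counting each half-blood sibling's line as half a unit, there are 7/2 units in 875,000, so one unit is 250,000. Whole-blood lines (Freya, Cassia, and Matthias) take 250,000 each; half-blood lines (Gideon) take 125,000 each.

Gideon: 125,000; Freya: 250,000; Cassia: 250,000; Matthias: 250,000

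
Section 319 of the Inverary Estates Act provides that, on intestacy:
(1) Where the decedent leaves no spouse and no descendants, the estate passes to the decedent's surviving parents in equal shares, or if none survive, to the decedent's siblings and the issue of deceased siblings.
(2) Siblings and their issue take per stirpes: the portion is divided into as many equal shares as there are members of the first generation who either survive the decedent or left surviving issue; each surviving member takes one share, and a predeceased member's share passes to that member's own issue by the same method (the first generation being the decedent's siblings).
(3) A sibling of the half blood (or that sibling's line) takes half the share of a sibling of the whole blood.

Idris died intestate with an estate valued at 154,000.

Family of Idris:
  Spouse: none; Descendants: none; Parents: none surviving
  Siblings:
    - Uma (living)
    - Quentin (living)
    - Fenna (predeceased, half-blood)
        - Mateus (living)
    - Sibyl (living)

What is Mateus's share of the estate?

The entire 154,000 passes to the siblings and their issue.
Counting each half-blood sibling's line as half a unit, there are 7/2 units in 154,000, so one unit is 44,000. Whole-blood lines (Uma, Quentin, and Sibyl) take 44,000 each; half-blood lines (Fenna) take 22,000 each.
Fenna's share (22,000) passes entirely to Mateus.

Mateus receives 22,000.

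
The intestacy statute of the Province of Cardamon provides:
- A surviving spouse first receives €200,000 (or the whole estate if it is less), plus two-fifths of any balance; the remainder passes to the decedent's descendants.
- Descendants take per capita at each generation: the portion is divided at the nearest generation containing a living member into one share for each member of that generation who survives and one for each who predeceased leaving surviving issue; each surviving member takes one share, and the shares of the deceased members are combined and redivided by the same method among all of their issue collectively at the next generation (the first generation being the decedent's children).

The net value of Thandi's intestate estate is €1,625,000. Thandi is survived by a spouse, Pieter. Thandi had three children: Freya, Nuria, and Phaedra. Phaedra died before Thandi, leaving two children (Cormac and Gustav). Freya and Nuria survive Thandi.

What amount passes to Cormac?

Cormac receives €142,500.

Pieter first takes €200,000, leaving a balance of €1,425,000. Pieter then takes two-fifths of the balance (€570,000), for a total of €770,000. The remaining €855,000 passes to the descendants.
The descendants' portion (€855,000) is divided at the children's generation into 3 shares of €285,000. Freya and Nuria each take €285,000. The remaining share for the deceased Phaedra (€285,000) is carried to the next generation.
That pool (€285,000) is divided at the grandchildren's generation equally among Cormac and Gustav: €142,500 each.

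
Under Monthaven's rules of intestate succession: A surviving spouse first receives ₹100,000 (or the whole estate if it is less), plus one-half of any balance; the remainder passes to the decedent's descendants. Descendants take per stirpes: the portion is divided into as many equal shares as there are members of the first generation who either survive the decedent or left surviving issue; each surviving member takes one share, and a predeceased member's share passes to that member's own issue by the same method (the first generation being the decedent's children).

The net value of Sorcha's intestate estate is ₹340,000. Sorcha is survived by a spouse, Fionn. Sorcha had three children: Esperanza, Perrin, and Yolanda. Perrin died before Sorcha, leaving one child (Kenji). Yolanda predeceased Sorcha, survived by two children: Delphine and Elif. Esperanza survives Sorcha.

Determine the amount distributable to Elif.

Fionn first takes ₹100,000, leaving a balance of ₹240,000. Fionn then takes one-half of the balance (₹120,000), for a total of ₹220,000. The remaining ₹120,000 passes to the descendants.
The descendants' portion (₹120,000) is divided into 3 shares of ₹40,000: Esperanza takes ₹40,000; Perrin's ₹40,000 share passes to Perrin's issue; Yolanda's ₹40,000 share passes to Yolanda's issue.
Perrin's share (₹40,000) passes entirely to Kenji.
Yolanda's share (₹40,000) is divided into 2 shares of ₹20,000: Delphine and Elif each take ₹20,000.

Elif receives ₹20,000.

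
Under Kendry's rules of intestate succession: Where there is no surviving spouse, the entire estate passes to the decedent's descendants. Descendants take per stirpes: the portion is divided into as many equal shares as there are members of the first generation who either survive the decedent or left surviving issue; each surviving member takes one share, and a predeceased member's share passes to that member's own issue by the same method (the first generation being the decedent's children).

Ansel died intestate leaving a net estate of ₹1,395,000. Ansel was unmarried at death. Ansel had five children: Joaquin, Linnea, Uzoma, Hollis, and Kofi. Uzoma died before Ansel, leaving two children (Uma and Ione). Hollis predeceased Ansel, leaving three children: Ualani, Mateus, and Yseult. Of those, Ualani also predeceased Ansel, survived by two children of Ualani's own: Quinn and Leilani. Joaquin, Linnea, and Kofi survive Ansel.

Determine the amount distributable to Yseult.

Yseult receives ₹93,000.

The entire ₹1,395,000 passes to the descendants.
That amount (₹1,395,000) is divided into 5 shares of ₹279,000: Joaquin, Linnea, and Kofi each take ₹279,000; Uzoma's ₹279,000 share passes to Uzoma's issue; Hollis's ₹279,000 share passes to Hollis's issue.
Uzoma's share (₹279,000) is divided into 2 shares of ₹139,500: Uma and Ione each take ₹139,500.
Hollis's share (₹279,000) is divided into 3 shares of ₹93,000: Mateus and Yseult each take ₹93,000; Ualani's ₹93,000 share passes to Ualani's issue.
Ualani's share (₹93,000) is divided into 2 shares of ₹46,500: Quinn and Leilani each take ₹46,500.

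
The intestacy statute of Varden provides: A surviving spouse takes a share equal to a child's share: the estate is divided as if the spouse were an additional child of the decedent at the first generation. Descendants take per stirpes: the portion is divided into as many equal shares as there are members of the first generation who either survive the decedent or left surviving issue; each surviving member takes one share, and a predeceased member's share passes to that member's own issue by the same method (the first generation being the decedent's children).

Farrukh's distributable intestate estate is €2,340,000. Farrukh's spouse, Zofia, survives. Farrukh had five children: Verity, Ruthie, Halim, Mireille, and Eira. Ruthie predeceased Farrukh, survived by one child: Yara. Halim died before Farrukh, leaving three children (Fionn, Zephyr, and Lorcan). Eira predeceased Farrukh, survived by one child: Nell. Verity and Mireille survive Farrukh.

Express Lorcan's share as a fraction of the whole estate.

Lorcan receives 1/18 of the estate.

The spouse counts as an additional share at the children's level, so there are 6 primary shares of €390,000. Zofia takes one such share (€390,000).
The children's combined portion (€1,950,000) is divided into 5 shares of €390,000: Verity and Mireille each take €390,000; Ruthie's €390,000 share passes to Ruthie's issue; Halim's €390,000 share passes to Halim's issue; Eira's €390,000 share passes to Eira's issue.
Ruthie's share (€390,000) passes entirely to Yara.
Halim's share (€390,000) is divided into 3 shares of €130,000: Fionn, Zephyr, and Lorcan each take €130,000.
Eira's share (€390,000) passes entirely to Nell.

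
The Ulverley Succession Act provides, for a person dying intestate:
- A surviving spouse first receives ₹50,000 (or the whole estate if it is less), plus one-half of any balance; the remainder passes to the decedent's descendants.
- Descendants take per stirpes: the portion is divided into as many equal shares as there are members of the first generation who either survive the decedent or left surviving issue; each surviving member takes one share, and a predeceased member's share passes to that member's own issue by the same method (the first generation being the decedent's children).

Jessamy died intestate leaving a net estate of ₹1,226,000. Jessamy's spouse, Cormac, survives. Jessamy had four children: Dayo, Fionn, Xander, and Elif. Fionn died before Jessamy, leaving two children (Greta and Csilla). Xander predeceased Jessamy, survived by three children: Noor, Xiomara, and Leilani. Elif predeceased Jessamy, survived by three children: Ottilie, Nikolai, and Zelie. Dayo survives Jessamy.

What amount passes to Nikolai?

Cormac first takes ₹50,000, leaving a balance of ₹1,176,000. Cormac then takes one-half of the balance (₹588,000), for a total of ₹638,000. The remaining ₹588,000 passes to the descendants.
The descendants' portion (₹588,000) is divided into 4 shares of ₹147,000: Dayo takes ₹147,000; Fionn's ₹147,000 share passes to Fionn's issue; Xander's ₹147,000 share passes to Xander's issue; Elif's ₹147,000 share passes to Elif's issue.
Fionn's share (₹147,000) is divided into 2 shares of ₹73,500: Greta and Csilla each take ₹73,500.
Xander's share (₹147,000) is divided into 3 shares of ₹49,000: Noor, Xiomara, and Leilani each take ₹49,000.
Elif's share (₹147,000) is divided into 3 shares of ₹49,000: Ottilie, Nikolai, and Zelie each take ₹49,000.

Nikolai receives ₹49,000.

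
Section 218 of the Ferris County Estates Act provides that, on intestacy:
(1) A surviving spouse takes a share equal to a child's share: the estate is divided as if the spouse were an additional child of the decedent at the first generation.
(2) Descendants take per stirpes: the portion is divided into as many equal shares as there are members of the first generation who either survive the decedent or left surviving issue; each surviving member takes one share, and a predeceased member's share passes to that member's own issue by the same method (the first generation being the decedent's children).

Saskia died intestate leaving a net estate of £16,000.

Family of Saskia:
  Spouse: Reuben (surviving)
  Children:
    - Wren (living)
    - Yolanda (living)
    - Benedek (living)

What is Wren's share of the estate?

The spouse counts as an additional share at the children's level, so there are 4 primary shares of £4,000. Reuben takes one such share (£4,000).
The children's combined portion (£12,000) is divided into 3 shares of £4,000: Wren, Yolanda, and Benedek each take £4,000.

Wren receives £4,000.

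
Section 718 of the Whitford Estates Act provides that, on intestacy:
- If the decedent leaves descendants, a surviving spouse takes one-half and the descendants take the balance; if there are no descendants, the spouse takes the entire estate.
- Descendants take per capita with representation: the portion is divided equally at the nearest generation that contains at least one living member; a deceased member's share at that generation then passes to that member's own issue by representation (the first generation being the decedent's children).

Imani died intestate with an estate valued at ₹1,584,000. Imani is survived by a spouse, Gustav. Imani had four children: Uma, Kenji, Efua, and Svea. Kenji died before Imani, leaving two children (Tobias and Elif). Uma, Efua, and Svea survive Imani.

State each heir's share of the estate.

Gustav: ₹792,000; Uma: ₹198,000; Tobias: ₹99,000; Elif: ₹99,000; Efua: ₹198,000; Svea: ₹198,000

Gustav takes one-half of ₹1,584,000 = ₹792,000. The remaining ₹792,000 passes to the descendants.
The descendants' portion (₹792,000) is divided into 4 shares of ₹198,000: Uma, Efua, and Svea each take ₹198,000; Kenji's ₹198,000 share passes to Kenji's issue.
Kenji's share (₹198,000) is divided into 2 shares of ₹99,000: Tobias and Elif each take ₹99,000.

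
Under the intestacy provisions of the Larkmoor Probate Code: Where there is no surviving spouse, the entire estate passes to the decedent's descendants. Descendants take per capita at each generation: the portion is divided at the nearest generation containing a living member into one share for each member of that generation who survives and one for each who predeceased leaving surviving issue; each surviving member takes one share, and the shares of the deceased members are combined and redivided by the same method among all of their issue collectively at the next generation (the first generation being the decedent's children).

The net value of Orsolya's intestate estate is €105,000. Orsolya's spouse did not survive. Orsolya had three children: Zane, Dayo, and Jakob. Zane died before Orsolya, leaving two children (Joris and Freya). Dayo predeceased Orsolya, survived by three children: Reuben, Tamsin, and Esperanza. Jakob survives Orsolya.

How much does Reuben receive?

The entire €105,000 passes to the descendants.
That amount (€105,000) is divided at the children's generation into 3 shares of €35,000. Jakob takes €35,000. The 2 shares of the deceased (Zane and Dayo) are combined into a pool of €70,000.
That pool (€70,000) is divided at the grandchildren's generation equally among Joris, Freya, Reuben, Tamsin, and Esperanza: €14,000 each.

Reuben receives €14,000.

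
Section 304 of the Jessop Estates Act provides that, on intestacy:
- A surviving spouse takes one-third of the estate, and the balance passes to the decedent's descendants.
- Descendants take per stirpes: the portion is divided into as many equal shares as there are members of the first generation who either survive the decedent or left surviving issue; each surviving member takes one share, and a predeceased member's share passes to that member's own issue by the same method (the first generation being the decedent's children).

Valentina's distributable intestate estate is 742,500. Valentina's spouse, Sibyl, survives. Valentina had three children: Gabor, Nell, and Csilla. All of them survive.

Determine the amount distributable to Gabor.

Gabor receives 165,000.

Sibyl takes one-third of 742,500 = 247,500. The remaining 495,000 passes to the descendants.
The descendants' portion (495,000) is divided into 3 shares of 165,000: Gabor, Nell, and Csilla each take 165,000.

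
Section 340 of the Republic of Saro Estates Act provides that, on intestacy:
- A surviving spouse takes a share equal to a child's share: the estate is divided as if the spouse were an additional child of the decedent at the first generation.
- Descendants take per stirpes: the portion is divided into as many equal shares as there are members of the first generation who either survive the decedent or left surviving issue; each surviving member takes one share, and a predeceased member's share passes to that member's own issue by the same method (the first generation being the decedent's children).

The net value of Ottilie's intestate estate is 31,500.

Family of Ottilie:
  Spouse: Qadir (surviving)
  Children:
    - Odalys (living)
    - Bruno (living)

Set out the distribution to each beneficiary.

Qadir: 10,500; Odalys: 10,500; Bruno: 10,500

The spouse counts as an additional share at the children's level, so there are 3 primary shares of 10,500. Qadir takes one such share (10,500).
The children's combined portion (21,000) is divided into 2 shares of 10,500: Odalys and Bruno each take 10,500.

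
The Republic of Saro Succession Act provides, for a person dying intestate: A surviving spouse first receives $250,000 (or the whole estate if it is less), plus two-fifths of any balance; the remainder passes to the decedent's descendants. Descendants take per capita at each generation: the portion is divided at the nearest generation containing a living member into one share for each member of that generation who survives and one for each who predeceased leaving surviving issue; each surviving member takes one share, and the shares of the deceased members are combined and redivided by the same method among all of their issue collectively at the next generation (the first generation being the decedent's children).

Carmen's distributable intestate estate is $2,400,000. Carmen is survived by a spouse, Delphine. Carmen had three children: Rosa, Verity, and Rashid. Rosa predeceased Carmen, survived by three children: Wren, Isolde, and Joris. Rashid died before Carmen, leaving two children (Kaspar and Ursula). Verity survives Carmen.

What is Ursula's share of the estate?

Delphine first takes $250,000, leaving a balance of $2,150,000. Delphine then takes two-fifths of the balance ($860,000), for a total of $1,110,000. The remaining $1,290,000 passes to the descendants.
The descendants' portion ($1,290,000) is divided at the children's generation into 3 shares of $430,000. Verity takes $430,000. The 2 shares of the deceased (Rosa and Rashid) are combined into a pool of $860,000.
That pool ($860,000) is divided at the grandchildren's generation equally among Wren, Isolde, Joris, Kaspar, and Ursula: $172,000 each.

Ursula receives $172,000.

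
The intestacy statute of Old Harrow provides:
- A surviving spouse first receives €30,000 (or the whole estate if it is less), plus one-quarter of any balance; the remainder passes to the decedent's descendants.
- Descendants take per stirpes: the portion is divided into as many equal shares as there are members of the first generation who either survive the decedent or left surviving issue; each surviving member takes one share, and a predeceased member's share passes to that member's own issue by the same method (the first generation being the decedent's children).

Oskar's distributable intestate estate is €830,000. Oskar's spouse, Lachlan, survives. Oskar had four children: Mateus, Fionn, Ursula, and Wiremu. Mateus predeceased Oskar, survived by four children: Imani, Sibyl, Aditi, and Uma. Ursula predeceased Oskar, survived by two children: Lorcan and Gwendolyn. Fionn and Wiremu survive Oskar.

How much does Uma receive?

Uma receives €37,500.

Lachlan first takes €30,000, leaving a balance of €800,000. Lachlan then takes one-quarter of the balance (€200,000), for a total of €230,000. The remaining €600,000 passes to the descendants.
The descendants' portion (€600,000) is divided into 4 shares of €150,000: Fionn and Wiremu each take €150,000; Mateus's €150,000 share passes to Mateus's issue; Ursula's €150,000 share passes to Ursula's issue.
Mateus's share (€150,000) is divided into 4 shares of €37,500: Imani, Sibyl, Aditi, and Uma each take €37,500.
Ursula's share (€150,000) is divided into 2 shares of €75,000: Lorcan and Gwendolyn each take €75,000.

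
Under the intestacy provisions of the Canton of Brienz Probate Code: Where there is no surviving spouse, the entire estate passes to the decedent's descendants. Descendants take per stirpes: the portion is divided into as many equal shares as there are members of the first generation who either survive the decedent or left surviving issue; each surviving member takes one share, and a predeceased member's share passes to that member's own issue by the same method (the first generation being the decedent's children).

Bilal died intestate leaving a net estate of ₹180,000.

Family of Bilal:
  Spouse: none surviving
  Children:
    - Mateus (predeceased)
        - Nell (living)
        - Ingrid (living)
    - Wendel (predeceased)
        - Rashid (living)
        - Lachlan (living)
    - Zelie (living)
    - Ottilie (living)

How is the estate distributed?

The entire ₹180,000 passes to the descendants.
That amount (₹180,000) is divided into 4 shares of ₹45,000: Zelie and Ottilie each take ₹45,000; Mateus's ₹45,000 share passes to Mateus's issue; Wendel's ₹45,000 share passes to Wendel's issue.
Mateus's share (₹45,000) is divided into 2 shares of ₹22,500: Nell and Ingrid each take ₹22,500.
Wendel's share (₹45,000) is divided into 2 shares of ₹22,500: Rashid and Lachlan each take ₹22,500.

Nell: ₹22,500; Ingrid: ₹22,500; Rashid: ₹22,500; Lachlan: ₹22,500; Zelie: ₹45,000; Ottilie: ₹45,000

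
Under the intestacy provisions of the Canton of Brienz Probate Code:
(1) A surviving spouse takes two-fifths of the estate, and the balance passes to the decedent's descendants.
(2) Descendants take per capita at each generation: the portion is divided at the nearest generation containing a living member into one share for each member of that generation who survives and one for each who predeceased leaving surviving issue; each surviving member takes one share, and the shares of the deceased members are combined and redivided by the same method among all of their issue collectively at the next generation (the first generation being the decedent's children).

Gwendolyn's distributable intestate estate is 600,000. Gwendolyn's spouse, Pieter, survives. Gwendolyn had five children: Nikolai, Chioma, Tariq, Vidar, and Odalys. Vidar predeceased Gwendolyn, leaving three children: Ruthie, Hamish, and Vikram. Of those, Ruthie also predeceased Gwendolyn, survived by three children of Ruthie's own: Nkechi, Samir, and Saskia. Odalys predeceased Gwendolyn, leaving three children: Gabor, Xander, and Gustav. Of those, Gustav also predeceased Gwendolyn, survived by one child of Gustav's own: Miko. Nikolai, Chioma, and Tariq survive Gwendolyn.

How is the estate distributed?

Pieter takes two-fifths of 600,000 = 240,000. The remaining 360,000 passes to the descendants.
The descendants' portion (360,000) is divided at the children's generation into 5 shares of 72,000. Nikolai, Chioma, and Tariq each take 72,000. The 2 shares of the deceased (Vidar and Odalys) are combined into a pool of 144,000.
That pool (144,000) is divided at the grandchildren's generation into 6 shares of 24,000. Hamish, Vikram, Gabor, and Xander each take 24,000. The 2 shares of the deceased (Ruthie and Gustav) are combined into a pool of 48,000.
That pool (48,000) is divided at the great-grandchildren's generation equally among Nkechi, Samir, Saskia, and Miko: 12,000 each.

Pieter: 240,000; Nikolai: 72,000; Chioma: 72,000; Tariq: 72,000; Nkechi: 12,000; Samir: 12,000; Saskia: 12,000; Hamish: 24,000; Vikram: 24,000; Gabor: 24,000; Xander: 24,000; Miko: 12,000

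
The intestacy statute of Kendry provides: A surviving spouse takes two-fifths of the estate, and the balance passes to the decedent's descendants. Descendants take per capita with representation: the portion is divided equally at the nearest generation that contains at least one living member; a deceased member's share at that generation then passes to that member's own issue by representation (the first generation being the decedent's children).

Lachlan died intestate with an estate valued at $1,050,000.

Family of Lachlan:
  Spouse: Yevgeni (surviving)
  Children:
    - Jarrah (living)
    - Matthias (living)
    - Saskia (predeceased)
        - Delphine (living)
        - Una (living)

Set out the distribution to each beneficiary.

Yevgeni takes two-fifths of $1,050,000 = $420,000. The remaining $630,000 passes to the descendants.
The descendants' portion ($630,000) is divided into 3 shares of $210,000: Jarrah and Matthias each take $210,000; Saskia's $210,000 share passes to Saskia's issue.
Saskia's share ($210,000) is divided into 2 shares of $105,000: Delphine and Una each take $105,000.

Yevgeni: $420,000; Jarrah: $210,000; Matthias: $210,000; Delphine: $105,000; Una: $105,000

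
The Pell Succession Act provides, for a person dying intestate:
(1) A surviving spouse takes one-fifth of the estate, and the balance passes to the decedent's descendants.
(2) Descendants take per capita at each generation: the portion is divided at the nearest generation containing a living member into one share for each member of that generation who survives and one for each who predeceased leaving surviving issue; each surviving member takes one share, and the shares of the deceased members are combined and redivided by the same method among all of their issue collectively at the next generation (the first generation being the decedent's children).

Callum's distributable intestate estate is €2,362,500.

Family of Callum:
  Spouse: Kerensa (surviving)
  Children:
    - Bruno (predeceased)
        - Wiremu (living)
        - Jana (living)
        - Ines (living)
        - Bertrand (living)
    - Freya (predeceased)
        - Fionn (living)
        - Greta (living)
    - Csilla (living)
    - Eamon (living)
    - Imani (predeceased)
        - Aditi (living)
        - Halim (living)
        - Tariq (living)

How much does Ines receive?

Ines receives €126,000.

Kerensa takes one-fifth of €2,362,500 = €472,500. The remaining €1,890,000 passes to the descendants.
The descendants' portion (€1,890,000) is divided at the children's generation into 5 shares of €378,000. Csilla and Eamon each take €378,000. The 3 shares of the deceased (Bruno, Freya, and Imani) are combined into a pool of €1,134,000.
That pool (€1,134,000) is divided at the grandchildren's generation equally among Wiremu, Jana, Ines, Bertrand, Fionn, Greta, Aditi, Halim, and Tariq: €126,000 each.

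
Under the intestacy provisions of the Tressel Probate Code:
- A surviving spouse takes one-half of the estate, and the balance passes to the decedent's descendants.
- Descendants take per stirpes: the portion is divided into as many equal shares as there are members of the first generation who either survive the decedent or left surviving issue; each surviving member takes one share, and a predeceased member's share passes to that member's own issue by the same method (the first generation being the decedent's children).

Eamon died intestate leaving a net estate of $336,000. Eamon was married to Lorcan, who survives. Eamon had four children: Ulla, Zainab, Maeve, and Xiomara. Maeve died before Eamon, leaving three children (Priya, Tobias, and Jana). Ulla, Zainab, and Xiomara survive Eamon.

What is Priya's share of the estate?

Priya receives $14,000.

Lorcan takes one-half of $336,000 = $168,000. The remaining $168,000 passes to the descendants.
The descendants' portion ($168,000) is divided into 4 shares of $42,000: Ulla, Zainab, and Xiomara each take $42,000; Maeve's $42,000 share passes to Maeve's issue.
Maeve's share ($42,000) is divided into 3 shares of $14,000: Priya, Tobias, and Jana each take $14,000.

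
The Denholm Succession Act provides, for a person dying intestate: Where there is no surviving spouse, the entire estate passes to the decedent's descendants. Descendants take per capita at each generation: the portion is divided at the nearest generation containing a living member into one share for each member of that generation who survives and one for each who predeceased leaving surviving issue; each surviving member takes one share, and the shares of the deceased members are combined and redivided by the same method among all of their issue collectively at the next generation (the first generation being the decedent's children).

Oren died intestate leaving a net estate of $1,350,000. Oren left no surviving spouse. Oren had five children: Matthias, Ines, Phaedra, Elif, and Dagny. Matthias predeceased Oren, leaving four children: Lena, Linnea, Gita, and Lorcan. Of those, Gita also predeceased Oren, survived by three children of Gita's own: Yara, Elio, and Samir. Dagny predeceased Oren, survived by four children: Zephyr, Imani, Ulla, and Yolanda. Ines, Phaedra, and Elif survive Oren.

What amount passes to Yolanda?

Yolanda receives $67,500.

The entire $1,350,000 passes to the descendants.
That amount ($1,350,000) is divided at the children's generation into 5 shares of $270,000. Ines, Phaedra, and Elif each take $270,000. The 2 shares of the deceased (Matthias and Dagny) are combined into a pool of $540,000.
That pool ($540,000) is divided at the grandchildren's generation into 8 shares of $67,500. Lena, Linnea, Lorcan, Zephyr, Imani, Ulla, and Yolanda each take $67,500. The remaining share for the deceased Gita ($67,500) is carried to the next generation.
That pool ($67,500) is divided at the great-grandchildren's generation equally among Yara, Elio, and Samir: $22,500 each.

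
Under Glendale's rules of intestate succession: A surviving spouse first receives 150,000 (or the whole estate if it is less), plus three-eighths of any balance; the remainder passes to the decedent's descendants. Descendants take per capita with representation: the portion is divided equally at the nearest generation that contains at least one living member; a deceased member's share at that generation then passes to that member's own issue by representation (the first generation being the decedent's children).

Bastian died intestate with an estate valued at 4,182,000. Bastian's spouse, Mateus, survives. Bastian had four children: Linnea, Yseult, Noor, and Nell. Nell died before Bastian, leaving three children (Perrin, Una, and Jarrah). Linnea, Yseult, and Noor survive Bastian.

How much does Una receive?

Mateus first takes 150,000, leaving a balance of 4,032,000. Mateus then takes three-eighths of the balance (1,512,000), for a total of 1,662,000. The remaining 2,520,000 passes to the descendants.
The descendants' portion (2,520,000) is divided into 4 shares of 630,000: Linnea, Yseult, and Noor each take 630,000; Nell's 630,000 share passes to Nell's issue.
Nell's share (630,000) is divided into 3 shares of 210,000: Perrin, Una, and Jarrah each take 210,000.

Una receives 210,000.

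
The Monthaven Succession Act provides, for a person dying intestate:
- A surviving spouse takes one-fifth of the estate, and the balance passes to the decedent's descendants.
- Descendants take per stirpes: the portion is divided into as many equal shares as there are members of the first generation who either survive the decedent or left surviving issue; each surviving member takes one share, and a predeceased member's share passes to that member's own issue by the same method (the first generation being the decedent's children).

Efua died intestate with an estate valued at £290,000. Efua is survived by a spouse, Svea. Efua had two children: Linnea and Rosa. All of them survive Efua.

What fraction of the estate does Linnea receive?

Linnea receives 2/5 of the estate.

Svea takes one-fifth of £290,000 = £58,000. The remaining £232,000 passes to the descendants.
The descendants' portion (£232,000) is divided into 2 shares of £116,000: Linnea and Rosa each take £116,000.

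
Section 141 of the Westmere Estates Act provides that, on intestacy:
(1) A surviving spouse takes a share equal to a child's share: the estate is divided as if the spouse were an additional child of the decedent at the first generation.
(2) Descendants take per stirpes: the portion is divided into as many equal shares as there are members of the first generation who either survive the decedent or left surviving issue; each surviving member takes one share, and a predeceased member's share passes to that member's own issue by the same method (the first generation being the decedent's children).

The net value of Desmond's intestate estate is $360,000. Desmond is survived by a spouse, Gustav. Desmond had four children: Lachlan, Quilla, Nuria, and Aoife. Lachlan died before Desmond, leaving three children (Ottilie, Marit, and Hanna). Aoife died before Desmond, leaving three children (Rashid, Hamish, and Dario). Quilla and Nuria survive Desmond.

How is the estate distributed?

The spouse counts as an additional share at the children's level, so there are 5 primary shares of $72,000. Gustav takes one such share ($72,000).
The children's combined portion ($288,000) is divided into 4 shares of $72,000: Quilla and Nuria each take $72,000; Lachlan's $72,000 share passes to Lachlan's issue; Aoife's $72,000 share passes to Aoife's issue.
Lachlan's share ($72,000) is divided into 3 shares of $24,000: Ottilie, Marit, and Hanna each take $24,000.
Aoife's share ($72,000) is divided into 3 shares of $24,000: Rashid, Hamish, and Dario each take $24,000.

Gustav: $72,000; Ottilie: $24,000; Marit: $24,000; Hanna: $24,000; Quilla: $72,000; Nuria: $72,000; Rashid: $24,000; Hamish: $24,000; Dario: $24,000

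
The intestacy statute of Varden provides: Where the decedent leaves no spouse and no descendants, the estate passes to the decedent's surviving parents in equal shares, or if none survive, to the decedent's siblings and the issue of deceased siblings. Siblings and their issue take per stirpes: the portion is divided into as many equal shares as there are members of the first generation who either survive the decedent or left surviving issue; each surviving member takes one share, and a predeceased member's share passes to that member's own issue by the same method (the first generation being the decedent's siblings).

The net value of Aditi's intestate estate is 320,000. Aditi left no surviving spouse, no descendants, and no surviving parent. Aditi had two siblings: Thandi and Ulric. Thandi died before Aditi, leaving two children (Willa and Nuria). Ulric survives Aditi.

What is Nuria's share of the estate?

Nuria receives 80,000.

The entire 320,000 passes to the siblings and their issue.
That amount (320,000) is divided into 2 shares of 160,000: Ulric takes 160,000; Thandi's 160,000 share passes to Thandi's issue.
Thandi's share (160,000) is divided into 2 shares of 80,000: Willa and Nuria each take 80,000.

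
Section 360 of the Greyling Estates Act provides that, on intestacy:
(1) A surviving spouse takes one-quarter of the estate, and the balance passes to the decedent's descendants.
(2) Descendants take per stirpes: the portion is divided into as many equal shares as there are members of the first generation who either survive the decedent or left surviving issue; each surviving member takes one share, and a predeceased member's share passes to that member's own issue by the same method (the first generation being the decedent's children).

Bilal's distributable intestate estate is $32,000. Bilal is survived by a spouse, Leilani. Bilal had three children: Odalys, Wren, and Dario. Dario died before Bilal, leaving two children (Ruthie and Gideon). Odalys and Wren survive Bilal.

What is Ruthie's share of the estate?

Ruthie receives $4,000.

Leilani takes one-quarter of $32,000 = $8,000. The remaining $24,000 passes to the descendants.
The descendants' portion ($24,000) is divided into 3 shares of $8,000: Odalys and Wren each take $8,000; Dario's $8,000 share passes to Dario's issue.
Dario's share ($8,000) is divided into 2 shares of $4,000: Ruthie and Gideon each take $4,000.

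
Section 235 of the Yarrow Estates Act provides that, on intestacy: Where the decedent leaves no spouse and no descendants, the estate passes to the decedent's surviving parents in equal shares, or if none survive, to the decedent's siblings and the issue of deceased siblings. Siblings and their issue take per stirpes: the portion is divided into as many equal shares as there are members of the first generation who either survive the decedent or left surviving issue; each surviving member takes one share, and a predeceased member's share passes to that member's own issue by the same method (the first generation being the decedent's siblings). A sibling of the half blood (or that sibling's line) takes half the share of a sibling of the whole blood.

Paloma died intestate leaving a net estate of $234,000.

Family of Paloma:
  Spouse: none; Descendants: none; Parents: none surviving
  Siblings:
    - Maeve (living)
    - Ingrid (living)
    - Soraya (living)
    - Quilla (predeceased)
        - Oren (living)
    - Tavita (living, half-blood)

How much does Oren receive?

The entire $234,000 passes to the siblings and their issue.
Counting each half-blood sibling's line as half a unit, there are 9/2 units in $234,000, so one unit is $52,000. Whole-blood lines (Maeve, Ingrid, Soraya, and Quilla) take $52,000 each; half-blood lines (Tavita) take $26,000 each.
Quilla's share ($52,000) passes entirely to Oren.

Oren receives $52,000.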